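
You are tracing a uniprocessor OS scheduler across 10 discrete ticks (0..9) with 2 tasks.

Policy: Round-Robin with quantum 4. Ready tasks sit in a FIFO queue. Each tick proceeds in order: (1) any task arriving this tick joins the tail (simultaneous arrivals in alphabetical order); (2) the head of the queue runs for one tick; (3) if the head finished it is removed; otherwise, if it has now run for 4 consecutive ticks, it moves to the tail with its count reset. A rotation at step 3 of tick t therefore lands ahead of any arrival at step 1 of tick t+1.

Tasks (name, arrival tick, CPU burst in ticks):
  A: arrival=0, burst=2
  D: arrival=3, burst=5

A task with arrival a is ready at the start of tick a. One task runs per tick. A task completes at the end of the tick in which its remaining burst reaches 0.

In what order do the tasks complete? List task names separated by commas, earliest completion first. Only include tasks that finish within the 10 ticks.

t=0: queue=[A] q_used=0 → run A
t=1: queue=[A] q_used=1 → run A
t=2: (idle)
t=3: queue=[D] q_used=0 → run D
t=4: queue=[D] q_used=1 → run D
t=5: queue=[D] q_used=2 → run D
t=6: queue=[D] q_used=3 → run D
t=7: queue=[D] q_used=0 → run D
t=8: (idle)
t=9: (idle)

completion order = A, D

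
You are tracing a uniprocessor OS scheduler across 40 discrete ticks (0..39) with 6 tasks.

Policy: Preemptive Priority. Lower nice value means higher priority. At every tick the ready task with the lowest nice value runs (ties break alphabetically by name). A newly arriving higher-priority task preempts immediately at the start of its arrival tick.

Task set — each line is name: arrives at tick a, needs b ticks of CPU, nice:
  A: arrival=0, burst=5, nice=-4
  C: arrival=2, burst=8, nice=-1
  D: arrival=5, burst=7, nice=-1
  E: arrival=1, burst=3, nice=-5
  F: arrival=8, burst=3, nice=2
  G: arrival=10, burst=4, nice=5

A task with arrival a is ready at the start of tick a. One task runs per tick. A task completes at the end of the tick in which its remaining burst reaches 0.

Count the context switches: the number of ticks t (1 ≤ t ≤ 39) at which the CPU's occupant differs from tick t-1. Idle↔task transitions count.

context switches = 7

t=0: ready={A} → run A
t=1: ready={A,E} → run E
t=2: ready={A,C,E} → run E
t=3: ready={A,C,E} → run E
t=4: ready={A,C} → run A
t=5: ready={A,C,D} → run A
t=6: ready={A,C,D} → run A
t=7: ready={A,C,D} → run A
t=8: ready={C,D,F} → run C
t=9: ready={C,D,F} → run C
t=10: ready={C,D,F,G} → run C
t=11: ready={C,D,F,G} → run C
t=12: ready={C,D,F,G} → run C
t=13: ready={C,D,F,G} → run C
t=14: ready={C,D,F,G} → run C
t=15: ready={C,D,F,G} → run C
t=16: ready={D,F,G} → run D
t=17: ready={D,F,G} → run D
t=18: ready={D,F,G} → run D
t=19: ready={D,F,G} → run D
t=20: ready={D,F,G} → run D
t=21: ready={D,F,G} → run D
t=22: ready={D,F,G} → run D
t=23: ready={F,G} → run F
t=24: ready={F,G} → run F
t=25: ready={F,G} → run F
t=26: ready={G} → run G
t=27: ready={G} → run G
t=28: ready={G} → run G
t=29: ready={G} → run G
t=30: (idle)
t=31: (idle)
t=32: (idle)
t=33: (idle)
t=34: (idle)
t=35: (idle)
t=36: (idle)
t=37: (idle)
t=38: (idle)
t=39: (idle)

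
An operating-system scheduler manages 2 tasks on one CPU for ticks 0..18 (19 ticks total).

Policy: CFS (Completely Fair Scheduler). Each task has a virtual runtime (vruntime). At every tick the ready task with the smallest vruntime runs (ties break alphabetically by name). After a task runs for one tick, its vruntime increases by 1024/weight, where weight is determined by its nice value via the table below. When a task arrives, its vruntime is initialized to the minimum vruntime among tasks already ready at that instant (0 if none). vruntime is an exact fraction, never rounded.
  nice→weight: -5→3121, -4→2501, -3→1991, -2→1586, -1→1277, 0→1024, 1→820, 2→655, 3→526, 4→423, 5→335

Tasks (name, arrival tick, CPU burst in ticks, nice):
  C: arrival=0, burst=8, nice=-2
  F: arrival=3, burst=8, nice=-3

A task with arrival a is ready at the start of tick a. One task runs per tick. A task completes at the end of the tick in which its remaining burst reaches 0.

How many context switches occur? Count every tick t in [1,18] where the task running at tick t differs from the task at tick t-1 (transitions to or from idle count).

context switches = 10

t=0: vr[C=0] → run C
t=1: vr[C=512/793] → run C
t=2: vr[C=1024/793] → run C
t=3: vr[C=1536/793 F=1536/793] → run C
t=4: vr[C=2048/793 F=1536/793] → run F
t=5: vr[C=2048/793 F=3870208/1578863] → run F
t=6: vr[C=2048/793 F=4682240/1578863] → run C
t=7: vr[C=2560/793 F=4682240/1578863] → run F
t=8: vr[C=2560/793 F=5494272/1578863] → run C
t=9: vr[C=3072/793 F=5494272/1578863] → run F
t=10: vr[C=3072/793 F=6306304/1578863] → run C
t=11: vr[C=3584/793 F=6306304/1578863] → run F
t=12: vr[C=3584/793 F=7118336/1578863] → run F
t=13: vr[C=3584/793 F=7930368/1578863] → run C
t=14: vr[F=7930368/1578863] → run F
t=15: vr[F=8742400/1578863] → run F
t=16: (idle)
t=17: (idle)
t=18: (idle)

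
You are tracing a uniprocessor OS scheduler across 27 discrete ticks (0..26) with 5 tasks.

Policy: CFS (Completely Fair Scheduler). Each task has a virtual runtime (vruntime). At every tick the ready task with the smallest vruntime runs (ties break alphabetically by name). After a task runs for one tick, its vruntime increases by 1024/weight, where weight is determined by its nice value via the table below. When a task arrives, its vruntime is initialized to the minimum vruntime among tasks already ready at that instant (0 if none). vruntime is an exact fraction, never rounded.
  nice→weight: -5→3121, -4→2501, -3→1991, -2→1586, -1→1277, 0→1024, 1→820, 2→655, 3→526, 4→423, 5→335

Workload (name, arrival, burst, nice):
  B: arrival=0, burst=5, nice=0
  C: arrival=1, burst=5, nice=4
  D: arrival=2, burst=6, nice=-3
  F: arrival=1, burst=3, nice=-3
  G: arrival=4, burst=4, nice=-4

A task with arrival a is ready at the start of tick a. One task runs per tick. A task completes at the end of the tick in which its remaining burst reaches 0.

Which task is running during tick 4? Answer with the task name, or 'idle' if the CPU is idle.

running at tick 4 = F

t=0: vr[B=0] → run B
t=1: vr[B=1 C=1 F=1] → run B
t=2: vr[B=2 C=1 D=1 F=1] → run C
t=3: vr[B=2 C=1447/423 D=1 F=1] → run D
t=4: vr[B=2 C=1447/423 D=3015/1991 F=1 G=1] → run F
t=5: vr[B=2 C=1447/423 D=3015/1991 F=3015/1991 G=1] → run G
t=6: vr[B=2 C=1447/423 D=3015/1991 F=3015/1991 G=3525/2501] → run G
t=7: vr[B=2 C=1447/423 D=3015/1991 F=3015/1991 G=4549/2501] → run D
t=8: vr[B=2 C=1447/423 D=4039/1991 F=3015/1991 G=4549/2501] → run F
t=9: vr[B=2 C=1447/423 D=4039/1991 F=4039/1991 G=4549/2501] → run G
t=10: vr[B=2 C=1447/423 D=4039/1991 F=4039/1991 G=5573/2501] → run B
t=11: vr[B=3 C=1447/423 D=4039/1991 F=4039/1991 G=5573/2501] → run D
t=12: vr[B=3 C=1447/423 D=5063/1991 F=4039/1991 G=5573/2501] → run F
t=13: vr[B=3 C=1447/423 D=5063/1991 G=5573/2501] → run G
t=14: vr[B=3 C=1447/423 D=5063/1991] → run D
t=15: vr[B=3 C=1447/423 D=6087/1991] → run B
t=16: vr[B=4 C=1447/423 D=6087/1991] → run D
t=17: vr[B=4 C=1447/423 D=7111/1991] → run C
t=18: vr[B=4 C=2471/423 D=7111/1991] → run D
t=19: vr[B=4 C=2471/423] → run B
t=20: vr[C=2471/423] → run C
t=21: vr[C=1165/141] → run C
t=22: vr[C=4519/423] → run C
t=23: (idle)
t=24: (idle)
t=25: (idle)
t=26: (idle)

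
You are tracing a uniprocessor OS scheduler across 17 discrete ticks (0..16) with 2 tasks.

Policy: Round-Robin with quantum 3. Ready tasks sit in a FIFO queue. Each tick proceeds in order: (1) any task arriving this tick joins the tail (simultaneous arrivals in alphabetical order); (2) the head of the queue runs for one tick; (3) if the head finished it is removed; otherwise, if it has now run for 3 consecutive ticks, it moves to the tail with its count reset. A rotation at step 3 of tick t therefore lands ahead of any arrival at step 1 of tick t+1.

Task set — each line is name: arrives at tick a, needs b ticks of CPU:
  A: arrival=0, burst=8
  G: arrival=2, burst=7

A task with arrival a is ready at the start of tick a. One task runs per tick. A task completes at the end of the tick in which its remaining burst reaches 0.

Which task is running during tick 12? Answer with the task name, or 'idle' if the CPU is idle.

t=0: queue=[A] q_used=0 → run A
t=1: queue=[A] q_used=1 → run A
t=2: queue=[A,G] q_used=2 → run A
t=3: queue=[G,A] q_used=0 → run G
t=4: queue=[G,A] q_used=1 → run G
t=5: queue=[G,A] q_used=2 → run G
t=6: queue=[A,G] q_used=0 → run A
t=7: queue=[A,G] q_used=1 → run A
t=8: queue=[A,G] q_used=2 → run A
t=9: queue=[G,A] q_used=0 → run G
t=10: queue=[G,A] q_used=1 → run G
t=11: queue=[G,A] q_used=2 → run G
t=12: queue=[A,G] q_used=0 → run A
t=13: queue=[A,G] q_used=1 → run A
t=14: queue=[G] q_used=0 → run G
t=15: (idle)
t=16: (idle)

running at tick 12 = A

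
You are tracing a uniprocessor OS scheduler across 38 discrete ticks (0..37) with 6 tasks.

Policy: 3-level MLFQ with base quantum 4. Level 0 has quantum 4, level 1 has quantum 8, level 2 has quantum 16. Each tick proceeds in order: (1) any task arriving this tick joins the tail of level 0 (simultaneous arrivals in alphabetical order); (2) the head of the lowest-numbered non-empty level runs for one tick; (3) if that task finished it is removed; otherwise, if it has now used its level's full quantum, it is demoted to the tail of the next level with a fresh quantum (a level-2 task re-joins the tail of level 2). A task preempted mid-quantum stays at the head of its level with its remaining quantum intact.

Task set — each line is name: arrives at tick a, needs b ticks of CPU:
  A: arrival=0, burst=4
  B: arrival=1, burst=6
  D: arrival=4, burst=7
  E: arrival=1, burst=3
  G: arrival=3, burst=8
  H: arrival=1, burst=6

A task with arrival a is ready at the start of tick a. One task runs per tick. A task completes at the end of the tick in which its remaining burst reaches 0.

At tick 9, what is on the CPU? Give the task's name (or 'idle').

t=0: L0/L1/L2 = A/-/- → run A
t=1: L0/L1/L2 = ABEH/-/- → run A
t=2: L0/L1/L2 = ABEH/-/- → run A
t=3: L0/L1/L2 = ABEHG/-/- → run A
t=4: L0/L1/L2 = BEHGD/-/- → run B
t=5: L0/L1/L2 = BEHGD/-/- → run B
t=6: L0/L1/L2 = BEHGD/-/- → run B
t=7: L0/L1/L2 = BEHGD/-/- → run B
t=8: L0/L1/L2 = EHGD/B/- → run E
t=9: L0/L1/L2 = EHGD/B/- → run E
t=10: L0/L1/L2 = EHGD/B/- → run E
t=11: L0/L1/L2 = HGD/B/- → run H
t=12: L0/L1/L2 = HGD/B/- → run H
t=13: L0/L1/L2 = HGD/B/- → run H
t=14: L0/L1/L2 = HGD/B/- → run H
t=15: L0/L1/L2 = GD/BH/- → run G
t=16: L0/L1/L2 = GD/BH/- → run G
t=17: L0/L1/L2 = GD/BH/- → run G
t=18: L0/L1/L2 = GD/BH/- → run G
t=19: L0/L1/L2 = D/BHG/- → run D
t=20: L0/L1/L2 = D/BHG/- → run D
t=21: L0/L1/L2 = D/BHG/- → run D
t=22: L0/L1/L2 = D/BHG/- → run D
t=23: L0/L1/L2 = -/BHGD/- → run B
t=24: L0/L1/L2 = -/BHGD/- → run B
t=25: L0/L1/L2 = -/HGD/- → run H
t=26: L0/L1/L2 = -/HGD/- → run H
t=27: L0/L1/L2 = -/GD/- → run G
t=28: L0/L1/L2 = -/GD/- → run G
t=29: L0/L1/L2 = -/GD/- → run G
t=30: L0/L1/L2 = -/GD/- → run G
t=31: L0/L1/L2 = -/D/- → run D
t=32: L0/L1/L2 = -/D/- → run D
t=33: L0/L1/L2 = -/D/- → run D
t=34: (idle)
t=35: (idle)
t=36: (idle)
t=37: (idle)

running at tick 9 = E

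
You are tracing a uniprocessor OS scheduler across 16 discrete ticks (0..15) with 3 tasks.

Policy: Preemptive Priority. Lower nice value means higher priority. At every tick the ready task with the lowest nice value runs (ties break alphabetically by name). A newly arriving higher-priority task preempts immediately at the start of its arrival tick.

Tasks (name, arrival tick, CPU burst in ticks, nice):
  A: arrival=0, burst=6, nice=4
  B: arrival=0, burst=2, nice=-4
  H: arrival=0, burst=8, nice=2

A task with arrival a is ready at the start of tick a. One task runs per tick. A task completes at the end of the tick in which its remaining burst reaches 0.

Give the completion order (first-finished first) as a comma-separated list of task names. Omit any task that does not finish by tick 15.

t=0: ready={A,B,H} → run B
t=1: ready={A,B,H} → run B
t=2: ready={A,H} → run H
t=3: ready={A,H} → run H
t=4: ready={A,H} → run H
t=5: ready={A,H} → run H
t=6: ready={A,H} → run H
t=7: ready={A,H} → run H
t=8: ready={A,H} → run H
t=9: ready={A,H} → run H
t=10: ready={A} → run A
t=11: ready={A} → run A
t=12: ready={A} → run A
t=13: ready={A} → run A
t=14: ready={A} → run A
t=15: ready={A} → run A

completion order = B, H, A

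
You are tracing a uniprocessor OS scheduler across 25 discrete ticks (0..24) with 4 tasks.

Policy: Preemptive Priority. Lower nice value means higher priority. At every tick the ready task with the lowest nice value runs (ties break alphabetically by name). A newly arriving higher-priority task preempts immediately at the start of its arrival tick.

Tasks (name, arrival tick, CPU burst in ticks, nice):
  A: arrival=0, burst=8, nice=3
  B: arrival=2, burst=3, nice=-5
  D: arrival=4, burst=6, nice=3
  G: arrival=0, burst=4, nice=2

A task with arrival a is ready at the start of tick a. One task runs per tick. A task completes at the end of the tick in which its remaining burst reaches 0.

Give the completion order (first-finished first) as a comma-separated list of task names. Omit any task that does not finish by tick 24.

completion order = B, G, A, D

t=0: ready={A,G} → run G
t=1: ready={A,G} → run G
t=2: ready={A,B,G} → run B
t=3: ready={A,B,G} → run B
t=4: ready={A,B,D,G} → run B
t=5: ready={A,D,G} → run G
t=6: ready={A,D,G} → run G
t=7: ready={A,D} → run A
t=8: ready={A,D} → run A
t=9: ready={A,D} → run A
t=10: ready={A,D} → run A
t=11: ready={A,D} → run A
t=12: ready={A,D} → run A
t=13: ready={A,D} → run A
t=14: ready={A,D} → run A
t=15: ready={D} → run D
t=16: ready={D} → run D
t=17: ready={D} → run D
t=18: ready={D} → run D
t=19: ready={D} → run D
t=20: ready={D} → run D
t=21: (idle)
t=22: (idle)
t=23: (idle)
t=24: (idle)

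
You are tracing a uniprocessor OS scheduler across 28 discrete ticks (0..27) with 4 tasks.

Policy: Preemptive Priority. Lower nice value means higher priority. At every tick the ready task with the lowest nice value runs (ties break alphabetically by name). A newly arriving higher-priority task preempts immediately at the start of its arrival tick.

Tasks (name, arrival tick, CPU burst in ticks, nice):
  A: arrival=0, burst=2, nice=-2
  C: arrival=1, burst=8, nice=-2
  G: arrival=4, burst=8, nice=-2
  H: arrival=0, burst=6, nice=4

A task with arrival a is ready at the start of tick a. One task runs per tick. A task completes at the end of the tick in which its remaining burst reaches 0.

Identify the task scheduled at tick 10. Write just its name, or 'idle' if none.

t=0: ready={A,H} → run A
t=1: ready={A,C,H} → run A
t=2: ready={C,H} → run C
t=3: ready={C,H} → run C
t=4: ready={C,G,H} → run C
t=5: ready={C,G,H} → run C
t=6: ready={C,G,H} → run C
t=7: ready={C,G,H} → run C
t=8: ready={C,G,H} → run C
t=9: ready={C,G,H} → run C
t=10: ready={G,H} → run G
t=11: ready={G,H} → run G
t=12: ready={G,H} → run G
t=13: ready={G,H} → run G
t=14: ready={G,H} → run G
t=15: ready={G,H} → run G
t=16: ready={G,H} → run G
t=17: ready={G,H} → run G
t=18: ready={H} → run H
t=19: ready={H} → run H
t=20: ready={H} → run H
t=21: ready={H} → run H
t=22: ready={H} → run H
t=23: ready={H} → run H
t=24: (idle)
t=25: (idle)
t=26: (idle)
t=27: (idle)

running at tick 10 = G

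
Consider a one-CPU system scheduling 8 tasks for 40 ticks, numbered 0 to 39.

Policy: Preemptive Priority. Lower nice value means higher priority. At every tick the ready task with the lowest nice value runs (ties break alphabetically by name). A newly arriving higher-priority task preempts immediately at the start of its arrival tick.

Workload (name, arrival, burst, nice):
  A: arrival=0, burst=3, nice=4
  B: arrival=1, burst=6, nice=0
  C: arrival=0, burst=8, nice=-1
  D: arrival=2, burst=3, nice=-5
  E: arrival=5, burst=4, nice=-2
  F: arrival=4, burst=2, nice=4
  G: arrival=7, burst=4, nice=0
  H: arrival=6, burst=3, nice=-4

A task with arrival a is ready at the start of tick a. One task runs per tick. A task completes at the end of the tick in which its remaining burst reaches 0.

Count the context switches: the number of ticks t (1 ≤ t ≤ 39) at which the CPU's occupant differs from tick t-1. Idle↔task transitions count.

context switches = 10

t=0: ready={A,C} → run C
t=1: ready={A,B,C} → run C
t=2: ready={A,B,C,D} → run D
t=3: ready={A,B,C,D} → run D
t=4: ready={A,B,C,D,F} → run D
t=5: ready={A,B,C,E,F} → run E
t=6: ready={A,B,C,E,F,H} → run H
t=7: ready={A,B,C,E,F,G,H} → run H
t=8: ready={A,B,C,E,F,G,H} → run H
t=9: ready={A,B,C,E,F,G} → run E
t=10: ready={A,B,C,E,F,G} → run E
t=11: ready={A,B,C,E,F,G} → run E
t=12: ready={A,B,C,F,G} → run C
t=13: ready={A,B,C,F,G} → run C
t=14: ready={A,B,C,F,G} → run C
t=15: ready={A,B,C,F,G} → run C
t=16: ready={A,B,C,F,G} → run C
t=17: ready={A,B,C,F,G} → run C
t=18: ready={A,B,F,G} → run B
t=19: ready={A,B,F,G} → run B
t=20: ready={A,B,F,G} → run B
t=21: ready={A,B,F,G} → run B
t=22: ready={A,B,F,G} → run B
t=23: ready={A,B,F,G} → run B
t=24: ready={A,F,G} → run G
t=25: ready={A,F,G} → run G
t=26: ready={A,F,G} → run G
t=27: ready={A,F,G} → run G
t=28: ready={A,F} → run A
t=29: ready={A,F} → run A
t=30: ready={A,F} → run A
t=31: ready={F} → run F
t=32: ready={F} → run F
t=33: (idle)
t=34: (idle)
t=35: (idle)
t=36: (idle)
t=37: (idle)
t=38: (idle)
t=39: (idle)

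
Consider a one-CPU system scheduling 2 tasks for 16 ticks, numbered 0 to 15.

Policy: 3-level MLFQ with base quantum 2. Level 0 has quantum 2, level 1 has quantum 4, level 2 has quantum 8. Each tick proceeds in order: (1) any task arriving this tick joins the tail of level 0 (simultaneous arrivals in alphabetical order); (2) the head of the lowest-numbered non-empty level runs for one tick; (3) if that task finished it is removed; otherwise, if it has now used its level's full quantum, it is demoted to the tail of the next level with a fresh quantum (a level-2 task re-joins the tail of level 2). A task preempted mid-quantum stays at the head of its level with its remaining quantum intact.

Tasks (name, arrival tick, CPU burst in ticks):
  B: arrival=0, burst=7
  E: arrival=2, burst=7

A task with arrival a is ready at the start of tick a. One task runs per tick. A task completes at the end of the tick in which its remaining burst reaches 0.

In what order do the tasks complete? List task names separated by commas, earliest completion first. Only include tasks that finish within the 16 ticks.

completion order = B, E

t=0: L0/L1/L2 = B/-/- → run B
t=1: L0/L1/L2 = B/-/- → run B
t=2: L0/L1/L2 = E/B/- → run E
t=3: L0/L1/L2 = E/B/- → run E
t=4: L0/L1/L2 = -/BE/- → run B
t=5: L0/L1/L2 = -/BE/- → run B
t=6: L0/L1/L2 = -/BE/- → run B
t=7: L0/L1/L2 = -/BE/- → run B
t=8: L0/L1/L2 = -/E/B → run E
t=9: L0/L1/L2 = -/E/B → run E
t=10: L0/L1/L2 = -/E/B → run E
t=11: L0/L1/L2 = -/E/B → run E
t=12: L0/L1/L2 = -/-/BE → run B
t=13: L0/L1/L2 = -/-/E → run E
t=14: (idle)
t=15: (idle)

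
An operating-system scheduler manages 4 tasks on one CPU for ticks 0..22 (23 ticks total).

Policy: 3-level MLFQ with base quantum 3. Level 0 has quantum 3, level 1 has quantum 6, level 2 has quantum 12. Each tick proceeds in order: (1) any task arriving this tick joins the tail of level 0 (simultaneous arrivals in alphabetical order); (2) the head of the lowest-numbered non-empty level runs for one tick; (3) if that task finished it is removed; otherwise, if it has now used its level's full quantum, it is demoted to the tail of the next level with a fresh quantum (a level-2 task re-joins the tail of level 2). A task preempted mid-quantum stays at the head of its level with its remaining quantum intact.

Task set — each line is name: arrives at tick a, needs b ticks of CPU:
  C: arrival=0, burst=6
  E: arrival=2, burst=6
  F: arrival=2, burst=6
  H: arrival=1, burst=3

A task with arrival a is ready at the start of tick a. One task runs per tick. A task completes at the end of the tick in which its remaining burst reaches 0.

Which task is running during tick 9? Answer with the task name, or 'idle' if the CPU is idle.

t=0: L0/L1/L2 = C/-/- → run C
t=1: L0/L1/L2 = CH/-/- → run C
t=2: L0/L1/L2 = CHEF/-/- → run C
t=3: L0/L1/L2 = HEF/C/- → run H
t=4: L0/L1/L2 = HEF/C/- → run H
t=5: L0/L1/L2 = HEF/C/- → run H
t=6: L0/L1/L2 = EF/C/- → run E
t=7: L0/L1/L2 = EF/C/- → run E
t=8: L0/L1/L2 = EF/C/- → run E
t=9: L0/L1/L2 = F/CE/- → run F
t=10: L0/L1/L2 = F/CE/- → run F
t=11: L0/L1/L2 = F/CE/- → run F
t=12: L0/L1/L2 = -/CEF/- → run C
t=13: L0/L1/L2 = -/CEF/- → run C
t=14: L0/L1/L2 = -/CEF/- → run C
t=15: L0/L1/L2 = -/EF/- → run E
t=16: L0/L1/L2 = -/EF/- → run E
t=17: L0/L1/L2 = -/EF/- → run E
t=18: L0/L1/L2 = -/F/- → run F
t=19: L0/L1/L2 = -/F/- → run F
t=20: L0/L1/L2 = -/F/- → run F
t=21: (idle)
t=22: (idle)

running at tick 9 = F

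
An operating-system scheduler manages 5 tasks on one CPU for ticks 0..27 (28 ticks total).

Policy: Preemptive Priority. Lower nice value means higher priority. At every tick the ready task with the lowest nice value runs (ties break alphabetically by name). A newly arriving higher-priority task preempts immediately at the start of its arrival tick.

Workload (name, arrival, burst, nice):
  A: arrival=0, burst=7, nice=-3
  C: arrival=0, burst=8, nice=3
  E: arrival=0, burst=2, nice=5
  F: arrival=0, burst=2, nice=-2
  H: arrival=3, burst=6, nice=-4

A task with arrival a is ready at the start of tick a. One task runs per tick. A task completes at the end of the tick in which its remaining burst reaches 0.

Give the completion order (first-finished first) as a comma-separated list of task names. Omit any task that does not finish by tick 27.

completion order = H, A, F, C, E

t=0: ready={A,C,E,F} → run A
t=1: ready={A,C,E,F} → run A
t=2: ready={A,C,E,F} → run A
t=3: ready={A,C,E,F,H} → run H
t=4: ready={A,C,E,F,H} → run H
t=5: ready={A,C,E,F,H} → run H
t=6: ready={A,C,E,F,H} → run H
t=7: ready={A,C,E,F,H} → run H
t=8: ready={A,C,E,F,H} → run H
t=9: ready={A,C,E,F} → run A
t=10: ready={A,C,E,F} → run A
t=11: ready={A,C,E,F} → run A
t=12: ready={A,C,E,F} → run A
t=13: ready={C,E,F} → run F
t=14: ready={C,E,F} → run F
t=15: ready={C,E} → run C
t=16: ready={C,E} → run C
t=17: ready={C,E} → run C
t=18: ready={C,E} → run C
t=19: ready={C,E} → run C
t=20: ready={C,E} → run C
t=21: ready={C,E} → run C
t=22: ready={C,E} → run C
t=23: ready={E} → run E
t=24: ready={E} → run E
t=25: (idle)
t=26: (idle)
t=27: (idle)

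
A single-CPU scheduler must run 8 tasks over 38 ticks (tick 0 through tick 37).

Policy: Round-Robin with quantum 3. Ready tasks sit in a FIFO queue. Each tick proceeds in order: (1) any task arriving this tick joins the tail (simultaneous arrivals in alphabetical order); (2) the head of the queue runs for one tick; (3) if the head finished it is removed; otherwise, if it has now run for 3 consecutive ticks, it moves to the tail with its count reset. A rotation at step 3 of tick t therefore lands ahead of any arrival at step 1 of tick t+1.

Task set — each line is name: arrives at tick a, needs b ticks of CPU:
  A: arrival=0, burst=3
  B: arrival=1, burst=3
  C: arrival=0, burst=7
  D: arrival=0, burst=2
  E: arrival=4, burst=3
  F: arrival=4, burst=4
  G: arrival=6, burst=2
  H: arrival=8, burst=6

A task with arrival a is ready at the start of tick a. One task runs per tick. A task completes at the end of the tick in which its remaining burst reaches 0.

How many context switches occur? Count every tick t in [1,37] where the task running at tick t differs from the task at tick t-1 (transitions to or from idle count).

t=0: queue=[A,C,D] q_used=0 → run A
t=1: queue=[A,C,D,B] q_used=1 → run A
t=2: queue=[A,C,D,B] q_used=2 → run A
t=3: queue=[C,D,B] q_used=0 → run C
t=4: queue=[C,D,B,E,F] q_used=1 → run C
t=5: queue=[C,D,B,E,F] q_used=2 → run C
t=6: queue=[D,B,E,F,C,G] q_used=0 → run D
t=7: queue=[D,B,E,F,C,G] q_used=1 → run D
t=8: queue=[B,E,F,C,G,H] q_used=0 → run B
t=9: queue=[B,E,F,C,G,H] q_used=1 → run B
t=10: queue=[B,E,F,C,G,H] q_used=2 → run B
t=11: queue=[E,F,C,G,H] q_used=0 → run E
t=12: queue=[E,F,C,G,H] q_used=1 → run E
t=13: queue=[E,F,C,G,H] q_used=2 → run E
t=14: queue=[F,C,G,H] q_used=0 → run F
t=15: queue=[F,C,G,H] q_used=1 → run F
t=16: queue=[F,C,G,H] q_used=2 → run F
t=17: queue=[C,G,H,F] q_used=0 → run C
t=18: queue=[C,G,H,F] q_used=1 → run C
t=19: queue=[C,G,H,F] q_used=2 → run C
t=20: queue=[G,H,F,C] q_used=0 → run G
t=21: queue=[G,H,F,C] q_used=1 → run G
t=22: queue=[H,F,C] q_used=0 → run H
t=23: queue=[H,F,C] q_used=1 → run H
t=24: queue=[H,F,C] q_used=2 → run H
t=25: queue=[F,C,H] q_used=0 → run F
t=26: queue=[C,H] q_used=0 → run C
t=27: queue=[H] q_used=0 → run H
t=28: queue=[H] q_used=1 → run H
t=29: queue=[H] q_used=2 → run H
t=30: (idle)
t=31: (idle)
t=32: (idle)
t=33: (idle)
t=34: (idle)
t=35: (idle)
t=36: (idle)
t=37: (idle)

context switches = 12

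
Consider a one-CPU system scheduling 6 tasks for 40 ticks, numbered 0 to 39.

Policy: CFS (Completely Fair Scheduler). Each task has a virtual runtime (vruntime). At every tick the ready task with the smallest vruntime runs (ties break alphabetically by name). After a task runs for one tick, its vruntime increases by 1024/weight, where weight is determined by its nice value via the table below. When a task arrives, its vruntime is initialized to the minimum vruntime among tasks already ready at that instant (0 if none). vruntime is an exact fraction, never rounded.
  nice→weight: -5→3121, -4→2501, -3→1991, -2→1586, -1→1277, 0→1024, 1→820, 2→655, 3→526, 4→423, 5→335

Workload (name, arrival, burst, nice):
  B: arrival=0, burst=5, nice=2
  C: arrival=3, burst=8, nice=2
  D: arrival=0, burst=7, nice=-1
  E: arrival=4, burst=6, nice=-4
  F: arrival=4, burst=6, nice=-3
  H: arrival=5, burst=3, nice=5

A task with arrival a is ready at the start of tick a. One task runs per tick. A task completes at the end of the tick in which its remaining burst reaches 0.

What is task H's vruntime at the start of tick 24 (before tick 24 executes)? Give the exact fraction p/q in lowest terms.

vruntime(H, start of tick 24) = 202752/43885

t=0: vr[B=0 D=0] → run B
t=1: vr[B=1024/655 D=0] → run D
t=2: vr[B=1024/655 D=1024/1277] → run D
t=3: vr[B=1024/655 C=1024/655 D=2048/1277] → run B
t=4: vr[B=2048/655 C=1024/655 D=2048/1277 E=1024/655 F=1024/655] → run C
t=5: vr[B=2048/655 C=2048/655 D=2048/1277 E=1024/655 F=1024/655 H=1024/655] → run E
t=6: vr[B=2048/655 C=2048/655 D=2048/1277 E=3231744/1638155 F=1024/655 H=1024/655] → run F
t=7: vr[B=2048/655 C=2048/655 D=2048/1277 E=3231744/1638155 F=2709504/1304105 H=1024/655] → run H
t=8: vr[B=2048/655 C=2048/655 D=2048/1277 E=3231744/1638155 F=2709504/1304105 H=202752/43885] → run D
t=9: vr[B=2048/655 C=2048/655 D=3072/1277 E=3231744/1638155 F=2709504/1304105 H=202752/43885] → run E
t=10: vr[B=2048/655 C=2048/655 D=3072/1277 E=3902464/1638155 F=2709504/1304105 H=202752/43885] → run F
t=11: vr[B=2048/655 C=2048/655 D=3072/1277 E=3902464/1638155 F=3380224/1304105 H=202752/43885] → run E
t=12: vr[B=2048/655 C=2048/655 D=3072/1277 E=4573184/1638155 F=3380224/1304105 H=202752/43885] → run D
t=13: vr[B=2048/655 C=2048/655 D=4096/1277 E=4573184/1638155 F=3380224/1304105 H=202752/43885] → run F
t=14: vr[B=2048/655 C=2048/655 D=4096/1277 E=4573184/1638155 F=4050944/1304105 H=202752/43885] → run E
t=15: vr[B=2048/655 C=2048/655 D=4096/1277 E=5243904/1638155 F=4050944/1304105 H=202752/43885] → run F
t=16: vr[B=2048/655 C=2048/655 D=4096/1277 E=5243904/1638155 F=4721664/1304105 H=202752/43885] → run B
t=17: vr[B=3072/655 C=2048/655 D=4096/1277 E=5243904/1638155 F=4721664/1304105 H=202752/43885] → run C
t=18: vr[B=3072/655 C=3072/655 D=4096/1277 E=5243904/1638155 F=4721664/1304105 H=202752/43885] → run E
t=19: vr[B=3072/655 C=3072/655 D=4096/1277 E=5914624/1638155 F=4721664/1304105 H=202752/43885] → run D
t=20: vr[B=3072/655 C=3072/655 D=5120/1277 E=5914624/1638155 F=4721664/1304105 H=202752/43885] → run E
t=21: vr[B=3072/655 C=3072/655 D=5120/1277 F=4721664/1304105 H=202752/43885] → run F
t=22: vr[B=3072/655 C=3072/655 D=5120/1277 F=5392384/1304105 H=202752/43885] → run D
t=23: vr[B=3072/655 C=3072/655 D=6144/1277 F=5392384/1304105 H=202752/43885] → run F
t=24: vr[B=3072/655 C=3072/655 D=6144/1277 H=202752/43885] → run H
t=25: vr[B=3072/655 C=3072/655 D=6144/1277 H=336896/43885] → run B
t=26: vr[B=4096/655 C=3072/655 D=6144/1277 H=336896/43885] → run C
t=27: vr[B=4096/655 C=4096/655 D=6144/1277 H=336896/43885] → run D
t=28: vr[B=4096/655 C=4096/655 H=336896/43885] → run B
t=29: vr[C=4096/655 H=336896/43885] → run C
t=30: vr[C=1024/131 H=336896/43885] → run H
t=31: vr[C=1024/131] → run C
t=32: vr[C=6144/655] → run C
t=33: vr[C=7168/655] → run C
t=34: vr[C=8192/655] → run C
t=35: (idle)
t=36: (idle)
t=37: (idle)
t=38: (idle)
t=39: (idle)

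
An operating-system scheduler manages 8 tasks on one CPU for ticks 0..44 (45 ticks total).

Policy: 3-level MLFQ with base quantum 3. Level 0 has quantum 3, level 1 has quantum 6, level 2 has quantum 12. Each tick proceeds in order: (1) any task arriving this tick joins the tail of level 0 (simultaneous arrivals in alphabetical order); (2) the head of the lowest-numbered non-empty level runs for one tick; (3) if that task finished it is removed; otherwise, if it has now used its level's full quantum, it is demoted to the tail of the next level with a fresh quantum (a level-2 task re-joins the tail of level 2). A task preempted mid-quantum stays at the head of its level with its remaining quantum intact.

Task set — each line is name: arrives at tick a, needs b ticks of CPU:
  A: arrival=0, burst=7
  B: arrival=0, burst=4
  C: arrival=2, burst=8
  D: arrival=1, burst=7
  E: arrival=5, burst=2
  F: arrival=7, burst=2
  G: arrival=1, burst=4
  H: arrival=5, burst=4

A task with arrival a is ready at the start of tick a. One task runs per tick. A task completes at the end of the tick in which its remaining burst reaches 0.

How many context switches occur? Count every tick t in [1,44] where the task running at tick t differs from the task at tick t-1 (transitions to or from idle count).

context switches = 14

t=0: L0/L1/L2 = AB/-/- → run A
t=1: L0/L1/L2 = ABDG/-/- → run A
t=2: L0/L1/L2 = ABDGC/-/- → run A
t=3: L0/L1/L2 = BDGC/A/- → run B
t=4: L0/L1/L2 = BDGC/A/- → run B
t=5: L0/L1/L2 = BDGCEH/A/- → run B
t=6: L0/L1/L2 = DGCEH/AB/- → run D
t=7: L0/L1/L2 = DGCEHF/AB/- → run D
t=8: L0/L1/L2 = DGCEHF/AB/- → run D
t=9: L0/L1/L2 = GCEHF/ABD/- → run G
t=10: L0/L1/L2 = GCEHF/ABD/- → run G
t=11: L0/L1/L2 = GCEHF/ABD/- → run G
t=12: L0/L1/L2 = CEHF/ABDG/- → run C
t=13: L0/L1/L2 = CEHF/ABDG/- → run C
t=14: L0/L1/L2 = CEHF/ABDG/- → run C
t=15: L0/L1/L2 = EHF/ABDGC/- → run E
t=16: L0/L1/L2 = EHF/ABDGC/- → run E
t=17: L0/L1/L2 = HF/ABDGC/- → run H
t=18: L0/L1/L2 = HF/ABDGC/- → run H
t=19: L0/L1/L2 = HF/ABDGC/- → run H
t=20: L0/L1/L2 = F/ABDGCH/- → run F
t=21: L0/L1/L2 = F/ABDGCH/- → run F
t=22: L0/L1/L2 = -/ABDGCH/- → run A
t=23: L0/L1/L2 = -/ABDGCH/- → run A
t=24: L0/L1/L2 = -/ABDGCH/- → run A
t=25: L0/L1/L2 = -/ABDGCH/- → run A
t=26: L0/L1/L2 = -/BDGCH/- → run B
t=27: L0/L1/L2 = -/DGCH/- → run D
t=28: L0/L1/L2 = -/DGCH/- → run D
t=29: L0/L1/L2 = -/DGCH/- → run D
t=30: L0/L1/L2 = -/DGCH/- → run D
t=31: L0/L1/L2 = -/GCH/- → run G
t=32: L0/L1/L2 = -/CH/- → run C
t=33: L0/L1/L2 = -/CH/- → run C
t=34: L0/L1/L2 = -/CH/- → run C
t=35: L0/L1/L2 = -/CH/- → run C
t=36: L0/L1/L2 = -/CH/- → run C
t=37: L0/L1/L2 = -/H/- → run H
t=38: (idle)
t=39: (idle)
t=40: (idle)
t=41: (idle)
t=42: (idle)
t=43: (idle)
t=44: (idle)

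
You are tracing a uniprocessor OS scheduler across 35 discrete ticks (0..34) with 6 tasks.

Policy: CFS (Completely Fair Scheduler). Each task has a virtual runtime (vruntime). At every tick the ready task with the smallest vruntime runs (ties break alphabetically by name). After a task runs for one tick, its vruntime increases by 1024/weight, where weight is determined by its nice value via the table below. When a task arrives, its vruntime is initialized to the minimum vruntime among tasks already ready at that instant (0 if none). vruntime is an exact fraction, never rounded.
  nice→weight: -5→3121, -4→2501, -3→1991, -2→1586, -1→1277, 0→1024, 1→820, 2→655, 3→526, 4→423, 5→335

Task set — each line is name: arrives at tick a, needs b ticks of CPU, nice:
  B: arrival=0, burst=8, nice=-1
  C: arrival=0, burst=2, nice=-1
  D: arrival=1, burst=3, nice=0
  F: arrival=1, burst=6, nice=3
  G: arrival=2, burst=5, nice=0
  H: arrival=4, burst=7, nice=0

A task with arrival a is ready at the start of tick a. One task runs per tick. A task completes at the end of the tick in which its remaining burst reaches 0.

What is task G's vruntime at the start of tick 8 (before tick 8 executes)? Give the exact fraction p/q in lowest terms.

vruntime(G, start of tick 8) = 1/1

t=0: vr[B=0 C=0] → run B
t=1: vr[B=1024/1277 C=0 D=0 F=0] → run C
t=2: vr[B=1024/1277 C=1024/1277 D=0 F=0 G=0] → run D
t=3: vr[B=1024/1277 C=1024/1277 D=1 F=0 G=0] → run F
t=4: vr[B=1024/1277 C=1024/1277 D=1 F=512/263 G=0 H=0] → run G
t=5: vr[B=1024/1277 C=1024/1277 D=1 F=512/263 G=1 H=0] → run H
t=6: vr[B=1024/1277 C=1024/1277 D=1 F=512/263 G=1 H=1] → run B
t=7: vr[B=2048/1277 C=1024/1277 D=1 F=512/263 G=1 H=1] → run C
t=8: vr[B=2048/1277 D=1 F=512/263 G=1 H=1] → run D
t=9: vr[B=2048/1277 D=2 F=512/263 G=1 H=1] → run G
t=10: vr[B=2048/1277 D=2 F=512/263 G=2 H=1] → run H
t=11: vr[B=2048/1277 D=2 F=512/263 G=2 H=2] → run B
t=12: vr[B=3072/1277 D=2 F=512/263 G=2 H=2] → run F
t=13: vr[B=3072/1277 D=2 F=1024/263 G=2 H=2] → run D
t=14: vr[B=3072/1277 F=1024/263 G=2 H=2] → run G
t=15: vr[B=3072/1277 F=1024/263 G=3 H=2] → run H
t=16: vr[B=3072/1277 F=1024/263 G=3 H=3] → run B
t=17: vr[B=4096/1277 F=1024/263 G=3 H=3] → run G
t=18: vr[B=4096/1277 F=1024/263 G=4 H=3] → run H
t=19: vr[B=4096/1277 F=1024/263 G=4 H=4] → run B
t=20: vr[B=5120/1277 F=1024/263 G=4 H=4] → run F
t=21: vr[B=5120/1277 F=1536/263 G=4 H=4] → run G
t=22: vr[B=5120/1277 F=1536/263 H=4] → run H
t=23: vr[B=5120/1277 F=1536/263 H=5] → run B
t=24: vr[B=6144/1277 F=1536/263 H=5] → run B
t=25: vr[B=7168/1277 F=1536/263 H=5] → run H
t=26: vr[B=7168/1277 F=1536/263 H=6] → run B
t=27: vr[F=1536/263 H=6] → run F
t=28: vr[F=2048/263 H=6] → run H
t=29: vr[F=2048/263] → run F
t=30: vr[F=2560/263] → run F
t=31: (idle)
t=32: (idle)
t=33: (idle)
t=34: (idle)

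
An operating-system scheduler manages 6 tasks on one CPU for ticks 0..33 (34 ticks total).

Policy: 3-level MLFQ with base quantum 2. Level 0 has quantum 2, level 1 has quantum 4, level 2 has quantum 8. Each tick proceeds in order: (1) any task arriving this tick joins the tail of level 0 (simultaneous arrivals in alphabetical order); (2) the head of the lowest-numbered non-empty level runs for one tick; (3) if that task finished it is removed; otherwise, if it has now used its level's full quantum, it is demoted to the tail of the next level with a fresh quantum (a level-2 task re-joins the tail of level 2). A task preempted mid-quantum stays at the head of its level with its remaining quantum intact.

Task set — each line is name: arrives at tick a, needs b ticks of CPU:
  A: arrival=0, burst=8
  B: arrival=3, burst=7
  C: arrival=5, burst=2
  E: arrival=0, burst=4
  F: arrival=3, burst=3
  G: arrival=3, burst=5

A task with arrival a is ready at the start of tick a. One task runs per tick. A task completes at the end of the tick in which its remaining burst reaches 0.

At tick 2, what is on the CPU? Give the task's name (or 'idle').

running at tick 2 = E

t=0: L0/L1/L2 = AE/-/- → run A
t=1: L0/L1/L2 = AE/-/- → run A
t=2: L0/L1/L2 = E/A/- → run E
t=3: L0/L1/L2 = EBFG/A/- → run E
t=4: L0/L1/L2 = BFG/AE/- → run B
t=5: L0/L1/L2 = BFGC/AE/- → run B
t=6: L0/L1/L2 = FGC/AEB/- → run F
t=7: L0/L1/L2 = FGC/AEB/- → run F
t=8: L0/L1/L2 = GC/AEBF/- → run G
t=9: L0/L1/L2 = GC/AEBF/- → run G
t=10: L0/L1/L2 = C/AEBFG/- → run C
t=11: L0/L1/L2 = C/AEBFG/- → run C
t=12: L0/L1/L2 = -/AEBFG/- → run A
t=13: L0/L1/L2 = -/AEBFG/- → run A
t=14: L0/L1/L2 = -/AEBFG/- → run A
t=15: L0/L1/L2 = -/AEBFG/- → run A
t=16: L0/L1/L2 = -/EBFG/A → run E
t=17: L0/L1/L2 = -/EBFG/A → run E
t=18: L0/L1/L2 = -/BFG/A → run B
t=19: L0/L1/L2 = -/BFG/A → run B
t=20: L0/L1/L2 = -/BFG/A → run B
t=21: L0/L1/L2 = -/BFG/A → run B
t=22: L0/L1/L2 = -/FG/AB → run F
t=23: L0/L1/L2 = -/G/AB → run G
t=24: L0/L1/L2 = -/G/AB → run G
t=25: L0/L1/L2 = -/G/AB → run G
t=26: L0/L1/L2 = -/-/AB → run A
t=27: L0/L1/L2 = -/-/AB → run A
t=28: L0/L1/L2 = -/-/B → run B
t=29: (idle)
t=30: (idle)
t=31: (idle)
t=32: (idle)
t=33: (idle)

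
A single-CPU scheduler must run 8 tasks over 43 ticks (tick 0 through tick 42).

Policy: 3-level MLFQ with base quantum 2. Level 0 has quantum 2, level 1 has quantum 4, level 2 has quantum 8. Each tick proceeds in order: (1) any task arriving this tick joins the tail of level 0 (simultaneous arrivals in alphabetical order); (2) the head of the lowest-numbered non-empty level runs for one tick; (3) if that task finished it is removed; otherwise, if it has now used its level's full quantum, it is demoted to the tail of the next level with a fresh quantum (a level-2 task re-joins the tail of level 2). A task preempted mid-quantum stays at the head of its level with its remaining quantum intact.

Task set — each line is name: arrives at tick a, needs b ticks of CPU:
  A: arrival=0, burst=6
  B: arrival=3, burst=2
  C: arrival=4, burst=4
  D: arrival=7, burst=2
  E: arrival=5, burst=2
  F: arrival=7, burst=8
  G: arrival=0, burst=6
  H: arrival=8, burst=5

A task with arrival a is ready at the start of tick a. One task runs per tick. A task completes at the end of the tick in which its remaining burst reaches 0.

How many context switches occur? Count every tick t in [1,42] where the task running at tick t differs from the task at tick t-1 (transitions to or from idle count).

context switches = 14

t=0: L0/L1/L2 = AG/-/- → run A
t=1: L0/L1/L2 = AG/-/- → run A
t=2: L0/L1/L2 = G/A/- → run G
t=3: L0/L1/L2 = GB/A/- → run G
t=4: L0/L1/L2 = BC/AG/- → run B
t=5: L0/L1/L2 = BCE/AG/- → run B
t=6: L0/L1/L2 = CE/AG/- → run C
t=7: L0/L1/L2 = CEDF/AG/- → run C
t=8: L0/L1/L2 = EDFH/AGC/- → run E
t=9: L0/L1/L2 = EDFH/AGC/- → run E
t=10: L0/L1/L2 = DFH/AGC/- → run D
t=11: L0/L1/L2 = DFH/AGC/- → run D
t=12: L0/L1/L2 = FH/AGC/- → run F
t=13: L0/L1/L2 = FH/AGC/- → run F
t=14: L0/L1/L2 = H/AGCF/- → run H
t=15: L0/L1/L2 = H/AGCF/- → run H
t=16: L0/L1/L2 = -/AGCFH/- → run A
t=17: L0/L1/L2 = -/AGCFH/- → run A
t=18: L0/L1/L2 = -/AGCFH/- → run A
t=19: L0/L1/L2 = -/AGCFH/- → run A
t=20: L0/L1/L2 = -/GCFH/- → run G
t=21: L0/L1/L2 = -/GCFH/- → run G
t=22: L0/L1/L2 = -/GCFH/- → run G
t=23: L0/L1/L2 = -/GCFH/- → run G
t=24: L0/L1/L2 = -/CFH/- → run C
t=25: L0/L1/L2 = -/CFH/- → run C
t=26: L0/L1/L2 = -/FH/- → run F
t=27: L0/L1/L2 = -/FH/- → run F
t=28: L0/L1/L2 = -/FH/- → run F
t=29: L0/L1/L2 = -/FH/- → run F
t=30: L0/L1/L2 = -/H/F → run H
t=31: L0/L1/L2 = -/H/F → run H
t=32: L0/L1/L2 = -/H/F → run H
t=33: L0/L1/L2 = -/-/F → run F
t=34: L0/L1/L2 = -/-/F → run F
t=35: (idle)
t=36: (idle)
t=37: (idle)
t=38: (idle)
t=39: (idle)
t=40: (idle)
t=41: (idle)
t=42: (idle)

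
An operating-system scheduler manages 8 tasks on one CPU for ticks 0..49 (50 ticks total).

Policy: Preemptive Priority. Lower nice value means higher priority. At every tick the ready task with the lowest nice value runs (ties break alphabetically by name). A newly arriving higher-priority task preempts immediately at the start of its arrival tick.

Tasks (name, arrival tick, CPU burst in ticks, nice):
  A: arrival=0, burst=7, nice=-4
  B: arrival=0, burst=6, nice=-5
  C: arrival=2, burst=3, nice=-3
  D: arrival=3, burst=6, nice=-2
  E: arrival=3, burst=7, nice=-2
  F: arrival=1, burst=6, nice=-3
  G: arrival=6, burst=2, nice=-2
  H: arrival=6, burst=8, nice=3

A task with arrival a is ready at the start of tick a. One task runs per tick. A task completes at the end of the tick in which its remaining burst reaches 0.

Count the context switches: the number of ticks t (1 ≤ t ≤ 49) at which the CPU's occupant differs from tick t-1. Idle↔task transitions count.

t=0: ready={A,B} → run B
t=1: ready={A,B,F} → run B
t=2: ready={A,B,C,F} → run B
t=3: ready={A,B,C,D,E,F} → run B
t=4: ready={A,B,C,D,E,F} → run B
t=5: ready={A,B,C,D,E,F} → run B
t=6: ready={A,C,D,E,F,G,H} → run A
t=7: ready={A,C,D,E,F,G,H} → run A
t=8: ready={A,C,D,E,F,G,H} → run A
t=9: ready={A,C,D,E,F,G,H} → run A
t=10: ready={A,C,D,E,F,G,H} → run A
t=11: ready={A,C,D,E,F,G,H} → run A
t=12: ready={A,C,D,E,F,G,H} → run A
t=13: ready={C,D,E,F,G,H} → run C
t=14: ready={C,D,E,F,G,H} → run C
t=15: ready={C,D,E,F,G,H} → run C
t=16: ready={D,E,F,G,H} → run F
t=17: ready={D,E,F,G,H} → run F
t=18: ready={D,E,F,G,H} → run F
t=19: ready={D,E,F,G,H} → run F
t=20: ready={D,E,F,G,H} → run F
t=21: ready={D,E,F,G,H} → run F
t=22: ready={D,E,G,H} → run D
t=23: ready={D,E,G,H} → run D
t=24: ready={D,E,G,H} → run D
t=25: ready={D,E,G,H} → run D
t=26: ready={D,E,G,H} → run D
t=27: ready={D,E,G,H} → run D
t=28: ready={E,G,H} → run E
t=29: ready={E,G,H} → run E
t=30: ready={E,G,H} → run E
t=31: ready={E,G,H} → run E
t=32: ready={E,G,H} → run E
t=33: ready={E,G,H} → run E
t=34: ready={E,G,H} → run E
t=35: ready={G,H} → run G
t=36: ready={G,H} → run G
t=37: ready={H} → run H
t=38: ready={H} → run H
t=39: ready={H} → run H
t=40: ready={H} → run H
t=41: ready={H} → run H
t=42: ready={H} → run H
t=43: ready={H} → run H
t=44: ready={H} → run H
t=45: (idle)
t=46: (idle)
t=47: (idle)
t=48: (idle)
t=49: (idle)

context switches = 8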